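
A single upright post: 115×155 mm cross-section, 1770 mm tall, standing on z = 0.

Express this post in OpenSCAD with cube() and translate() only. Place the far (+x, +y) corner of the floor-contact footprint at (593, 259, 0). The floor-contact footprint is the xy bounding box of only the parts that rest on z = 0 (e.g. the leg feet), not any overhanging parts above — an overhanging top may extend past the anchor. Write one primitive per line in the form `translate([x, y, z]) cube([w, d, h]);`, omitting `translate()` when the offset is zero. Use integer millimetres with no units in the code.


translate([478, 104, 0]) cube([115, 155, 1770]);


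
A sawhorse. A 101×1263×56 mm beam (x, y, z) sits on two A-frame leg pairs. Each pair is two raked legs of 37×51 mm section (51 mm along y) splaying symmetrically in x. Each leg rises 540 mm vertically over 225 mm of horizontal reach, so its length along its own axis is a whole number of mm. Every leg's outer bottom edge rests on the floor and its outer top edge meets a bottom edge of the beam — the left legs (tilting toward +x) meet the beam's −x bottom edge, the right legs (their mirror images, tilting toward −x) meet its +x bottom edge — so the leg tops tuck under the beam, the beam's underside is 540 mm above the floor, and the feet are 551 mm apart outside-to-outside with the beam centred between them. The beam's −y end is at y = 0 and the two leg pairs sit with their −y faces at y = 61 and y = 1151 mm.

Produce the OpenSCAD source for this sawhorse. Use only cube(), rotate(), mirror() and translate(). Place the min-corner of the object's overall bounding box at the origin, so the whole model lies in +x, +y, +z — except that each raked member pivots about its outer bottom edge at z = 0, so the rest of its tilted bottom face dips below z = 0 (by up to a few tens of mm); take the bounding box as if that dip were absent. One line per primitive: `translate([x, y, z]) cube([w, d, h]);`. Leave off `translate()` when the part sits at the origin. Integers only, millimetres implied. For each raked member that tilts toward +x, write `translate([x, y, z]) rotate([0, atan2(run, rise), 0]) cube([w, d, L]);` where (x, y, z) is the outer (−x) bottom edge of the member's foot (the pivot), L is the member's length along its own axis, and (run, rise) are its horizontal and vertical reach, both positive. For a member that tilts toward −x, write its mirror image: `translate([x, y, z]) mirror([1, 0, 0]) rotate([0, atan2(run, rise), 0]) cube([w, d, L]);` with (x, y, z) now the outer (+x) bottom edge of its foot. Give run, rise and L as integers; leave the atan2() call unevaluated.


translate([225, 0, 540]) cube([101, 1263, 56]);
translate([0, 61, 0]) rotate([0, atan2(225, 540), 0]) cube([37, 51, 585]);
translate([551, 61, 0]) mirror([1, 0, 0]) rotate([0, atan2(225, 540), 0]) cube([37, 51, 585]);
translate([0, 1151, 0]) rotate([0, atan2(225, 540), 0]) cube([37, 51, 585]);
translate([551, 1151, 0]) mirror([1, 0, 0]) rotate([0, atan2(225, 540), 0]) cube([37, 51, 585]);


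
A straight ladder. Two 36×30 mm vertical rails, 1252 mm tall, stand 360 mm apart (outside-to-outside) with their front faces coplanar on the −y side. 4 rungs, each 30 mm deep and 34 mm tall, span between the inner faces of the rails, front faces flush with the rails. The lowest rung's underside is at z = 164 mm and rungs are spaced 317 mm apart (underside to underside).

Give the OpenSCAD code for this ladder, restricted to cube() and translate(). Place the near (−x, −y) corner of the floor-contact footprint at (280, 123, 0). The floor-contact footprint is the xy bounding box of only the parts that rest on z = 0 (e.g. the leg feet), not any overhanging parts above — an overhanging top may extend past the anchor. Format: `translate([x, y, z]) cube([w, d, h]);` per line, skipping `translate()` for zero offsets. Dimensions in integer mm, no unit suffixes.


// rung span = 360 - 2*36 = 288
// rung[k] z = 164 + k*317
translate([280, 123, 0]) cube([36, 30, 1252]);
translate([604, 123, 0]) cube([36, 30, 1252]);
translate([316, 123, 164]) cube([288, 30, 34]);
translate([316, 123, 481]) cube([288, 30, 34]);
translate([316, 123, 798]) cube([288, 30, 34]);
translate([316, 123, 1115]) cube([288, 30, 34]);


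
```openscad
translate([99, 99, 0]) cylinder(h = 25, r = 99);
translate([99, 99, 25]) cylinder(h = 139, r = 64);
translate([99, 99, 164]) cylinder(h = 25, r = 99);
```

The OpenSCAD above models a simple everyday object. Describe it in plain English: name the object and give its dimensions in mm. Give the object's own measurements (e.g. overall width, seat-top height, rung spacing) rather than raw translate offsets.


A spool: two coaxial disc flanges of radius 99 mm and thickness 25 mm, joined by a core cylinder of radius 64 mm and height 139 mm. The lower flange rests on z = 0 and the three cylinders share a vertical axis.


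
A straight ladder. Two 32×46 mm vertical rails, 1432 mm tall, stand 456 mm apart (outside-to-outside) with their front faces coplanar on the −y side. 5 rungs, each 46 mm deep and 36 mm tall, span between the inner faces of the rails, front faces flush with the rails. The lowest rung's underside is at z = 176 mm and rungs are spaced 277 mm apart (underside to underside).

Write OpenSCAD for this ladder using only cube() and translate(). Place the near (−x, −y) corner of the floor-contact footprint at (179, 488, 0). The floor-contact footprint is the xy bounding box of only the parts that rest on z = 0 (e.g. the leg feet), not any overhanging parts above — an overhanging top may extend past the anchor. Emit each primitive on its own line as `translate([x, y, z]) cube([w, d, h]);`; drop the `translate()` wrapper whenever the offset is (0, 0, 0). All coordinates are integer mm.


translate([179, 488, 0]) cube([32, 46, 1432]);
translate([603, 488, 0]) cube([32, 46, 1432]);
translate([211, 488, 176]) cube([392, 46, 36]);
translate([211, 488, 453]) cube([392, 46, 36]);
translate([211, 488, 730]) cube([392, 46, 36]);
translate([211, 488, 1007]) cube([392, 46, 36]);
translate([211, 488, 1284]) cube([392, 46, 36]);


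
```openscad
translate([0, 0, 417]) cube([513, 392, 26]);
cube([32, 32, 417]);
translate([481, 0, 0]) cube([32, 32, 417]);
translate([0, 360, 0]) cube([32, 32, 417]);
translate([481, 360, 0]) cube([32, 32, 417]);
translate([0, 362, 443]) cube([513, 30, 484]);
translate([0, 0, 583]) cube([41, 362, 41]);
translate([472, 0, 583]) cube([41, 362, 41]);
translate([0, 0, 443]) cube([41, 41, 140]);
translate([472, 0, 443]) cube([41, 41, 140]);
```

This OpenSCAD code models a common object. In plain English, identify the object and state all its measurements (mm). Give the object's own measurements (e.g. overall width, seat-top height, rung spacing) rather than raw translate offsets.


A chair. The seat is a 513×392×26 mm slab with its top at z = 443 mm, on four 32×32 mm corner legs (flush with the seat edges, standing on z = 0). A flat backrest 30 mm thick, 484 mm tall, spans the full seat width and rises from the seat top along its +y edge, rear face flush with the rear of the seat. Two armrests of 41×41 mm section run along each side from the seat's front edge to the front of the backrest, top faces 181 mm above the seat top and outer faces flush with the seat's x-edges; a 41×41 mm post under the front of each armrest stands on the seat at the front corner.


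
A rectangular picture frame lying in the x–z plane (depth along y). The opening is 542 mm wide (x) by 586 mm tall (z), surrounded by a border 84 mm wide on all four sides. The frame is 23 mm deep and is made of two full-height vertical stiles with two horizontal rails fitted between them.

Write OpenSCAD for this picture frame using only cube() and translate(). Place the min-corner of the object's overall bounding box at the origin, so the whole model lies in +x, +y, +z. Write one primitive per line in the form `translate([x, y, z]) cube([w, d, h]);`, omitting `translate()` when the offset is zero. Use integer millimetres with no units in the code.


cube([84, 23, 754]);
translate([626, 0, 0]) cube([84, 23, 754]);
translate([84, 0, 0]) cube([542, 23, 84]);
translate([84, 0, 670]) cube([542, 23, 84]);


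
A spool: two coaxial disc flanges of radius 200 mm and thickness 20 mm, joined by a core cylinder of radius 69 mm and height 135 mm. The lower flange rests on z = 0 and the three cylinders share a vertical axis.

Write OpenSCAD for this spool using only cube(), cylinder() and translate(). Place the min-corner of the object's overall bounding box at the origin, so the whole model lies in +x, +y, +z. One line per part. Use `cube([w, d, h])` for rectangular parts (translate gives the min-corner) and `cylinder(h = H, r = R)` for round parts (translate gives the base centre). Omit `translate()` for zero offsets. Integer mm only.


translate([200, 200, 0]) cylinder(h = 20, r = 200);
translate([200, 200, 20]) cylinder(h = 135, r = 69);
translate([200, 200, 155]) cylinder(h = 20, r = 200);


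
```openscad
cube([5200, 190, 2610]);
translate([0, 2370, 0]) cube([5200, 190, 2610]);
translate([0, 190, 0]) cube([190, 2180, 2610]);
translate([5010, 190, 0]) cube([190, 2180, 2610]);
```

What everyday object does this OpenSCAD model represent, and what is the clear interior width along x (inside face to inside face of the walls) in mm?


A house (or room) frame. The interior width is 4820 mm.

Four 2610 mm walls enclosing a rectangle with no floor or roof — a room or house frame. Outside width is 5200 mm and wall thickness is 190 mm, so the interior width is 5200 − 2 × 190 = 4820 mm.


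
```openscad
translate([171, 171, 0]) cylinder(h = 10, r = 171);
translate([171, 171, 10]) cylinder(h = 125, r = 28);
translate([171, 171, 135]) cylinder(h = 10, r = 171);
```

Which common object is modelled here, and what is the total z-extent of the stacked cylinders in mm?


A spool. The overall height is 145 mm.

Three coaxial cylinders, large–small–large — a spool. Two 10 mm flanges and a 125 mm core give 10 + 125 + 10 = 145 mm.


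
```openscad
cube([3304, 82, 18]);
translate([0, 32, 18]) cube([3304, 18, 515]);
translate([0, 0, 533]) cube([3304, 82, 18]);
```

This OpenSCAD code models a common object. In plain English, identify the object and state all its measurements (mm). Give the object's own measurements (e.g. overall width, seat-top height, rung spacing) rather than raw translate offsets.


An I-beam lying along x, 3304 mm long. Overall section height 551 mm. Two flanges 82 mm wide (y) and 18 mm thick, one on the floor and one at the top; a web 18 mm thick runs between them, centred on the flange width.


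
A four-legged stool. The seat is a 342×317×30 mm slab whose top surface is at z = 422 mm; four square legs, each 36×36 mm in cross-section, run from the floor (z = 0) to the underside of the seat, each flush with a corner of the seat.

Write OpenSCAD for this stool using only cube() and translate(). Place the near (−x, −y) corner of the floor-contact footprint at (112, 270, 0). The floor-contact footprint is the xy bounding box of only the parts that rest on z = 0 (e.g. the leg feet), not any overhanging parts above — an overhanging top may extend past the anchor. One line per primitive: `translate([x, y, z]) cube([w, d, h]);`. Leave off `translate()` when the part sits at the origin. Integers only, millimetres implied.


// leg_h = 422 - 30 = 392
translate([112, 270, 392]) cube([342, 317, 30]);
translate([112, 270, 0]) cube([36, 36, 392]);
translate([418, 270, 0]) cube([36, 36, 392]);
translate([112, 551, 0]) cube([36, 36, 392]);
translate([418, 551, 0]) cube([36, 36, 392]);


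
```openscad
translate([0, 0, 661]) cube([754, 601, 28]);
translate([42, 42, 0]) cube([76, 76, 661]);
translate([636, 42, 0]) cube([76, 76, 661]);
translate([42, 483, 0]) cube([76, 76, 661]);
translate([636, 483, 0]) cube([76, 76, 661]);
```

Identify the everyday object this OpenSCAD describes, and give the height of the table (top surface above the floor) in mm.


A table. The table height is 689 mm.

A 754×601×28 slab sits at z = 661 on four 76 mm square posts — a table. The top surface is at 661 + 28 = 689 mm.


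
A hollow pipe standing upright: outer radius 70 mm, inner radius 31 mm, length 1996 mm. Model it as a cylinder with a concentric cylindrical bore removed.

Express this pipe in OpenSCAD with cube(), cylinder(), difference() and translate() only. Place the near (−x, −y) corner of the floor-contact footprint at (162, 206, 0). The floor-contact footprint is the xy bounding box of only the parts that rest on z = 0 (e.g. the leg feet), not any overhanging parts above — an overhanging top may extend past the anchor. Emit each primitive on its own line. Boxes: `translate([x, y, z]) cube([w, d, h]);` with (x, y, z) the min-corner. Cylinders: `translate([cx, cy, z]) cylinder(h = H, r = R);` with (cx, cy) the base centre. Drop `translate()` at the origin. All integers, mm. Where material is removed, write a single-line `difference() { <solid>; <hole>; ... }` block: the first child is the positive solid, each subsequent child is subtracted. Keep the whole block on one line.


difference() { translate([232, 276, 0]) cylinder(h = 1996, r = 70); translate([232, 276, 0]) cylinder(h = 1996, r = 31); }


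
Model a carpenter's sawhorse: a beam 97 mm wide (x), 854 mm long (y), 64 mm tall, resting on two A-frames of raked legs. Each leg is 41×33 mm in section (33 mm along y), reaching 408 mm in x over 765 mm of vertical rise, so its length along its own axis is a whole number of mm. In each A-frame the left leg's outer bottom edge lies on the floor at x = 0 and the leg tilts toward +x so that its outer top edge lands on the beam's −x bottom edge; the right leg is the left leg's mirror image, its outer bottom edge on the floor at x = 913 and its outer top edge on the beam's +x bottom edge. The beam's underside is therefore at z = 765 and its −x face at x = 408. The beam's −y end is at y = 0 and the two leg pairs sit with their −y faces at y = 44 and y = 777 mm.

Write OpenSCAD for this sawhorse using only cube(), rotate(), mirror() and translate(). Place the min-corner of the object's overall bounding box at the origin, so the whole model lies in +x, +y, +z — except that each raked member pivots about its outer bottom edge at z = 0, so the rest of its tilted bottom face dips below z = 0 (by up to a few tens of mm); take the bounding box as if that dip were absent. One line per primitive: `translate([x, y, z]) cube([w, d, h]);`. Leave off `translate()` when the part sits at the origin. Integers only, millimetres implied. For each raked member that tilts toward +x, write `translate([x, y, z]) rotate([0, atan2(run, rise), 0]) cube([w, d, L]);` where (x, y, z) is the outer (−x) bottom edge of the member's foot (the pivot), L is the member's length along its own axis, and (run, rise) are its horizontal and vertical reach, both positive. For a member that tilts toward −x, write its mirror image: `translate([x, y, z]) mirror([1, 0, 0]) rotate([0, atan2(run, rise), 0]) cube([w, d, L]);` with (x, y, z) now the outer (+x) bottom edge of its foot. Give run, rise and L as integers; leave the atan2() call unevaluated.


translate([408, 0, 765]) cube([97, 854, 64]);
translate([0, 44, 0]) rotate([0, atan2(408, 765), 0]) cube([41, 33, 867]);
translate([913, 44, 0]) mirror([1, 0, 0]) rotate([0, atan2(408, 765), 0]) cube([41, 33, 867]);
translate([0, 777, 0]) rotate([0, atan2(408, 765), 0]) cube([41, 33, 867]);
translate([913, 777, 0]) mirror([1, 0, 0]) rotate([0, atan2(408, 765), 0]) cube([41, 33, 867]);


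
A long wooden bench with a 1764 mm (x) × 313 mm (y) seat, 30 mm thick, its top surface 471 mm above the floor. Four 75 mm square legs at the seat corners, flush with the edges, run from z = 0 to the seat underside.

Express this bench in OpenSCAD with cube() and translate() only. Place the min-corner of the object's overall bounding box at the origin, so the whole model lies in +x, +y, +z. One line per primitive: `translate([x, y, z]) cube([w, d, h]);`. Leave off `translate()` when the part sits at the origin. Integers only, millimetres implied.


// leg_h = 471 − 30 = 441
translate([0, 0, 441]) cube([1764, 313, 30]);
cube([75, 75, 441]);
translate([0, 238, 0]) cube([75, 75, 441]);
translate([1689, 0, 0]) cube([75, 75, 441]);
translate([1689, 238, 0]) cube([75, 75, 441]);


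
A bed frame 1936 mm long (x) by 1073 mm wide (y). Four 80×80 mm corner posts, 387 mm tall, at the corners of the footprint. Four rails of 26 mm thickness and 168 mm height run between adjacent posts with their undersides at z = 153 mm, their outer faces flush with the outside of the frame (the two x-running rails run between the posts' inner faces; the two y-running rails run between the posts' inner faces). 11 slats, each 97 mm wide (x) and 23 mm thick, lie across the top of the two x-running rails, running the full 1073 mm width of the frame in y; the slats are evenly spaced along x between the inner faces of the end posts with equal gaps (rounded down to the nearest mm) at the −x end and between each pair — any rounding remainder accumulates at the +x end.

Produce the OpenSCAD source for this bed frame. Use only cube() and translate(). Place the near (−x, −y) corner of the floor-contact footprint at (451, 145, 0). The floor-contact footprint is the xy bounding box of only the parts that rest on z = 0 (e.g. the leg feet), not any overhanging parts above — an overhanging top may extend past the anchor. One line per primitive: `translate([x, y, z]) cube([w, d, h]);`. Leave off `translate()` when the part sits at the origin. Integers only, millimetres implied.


// slat z = rail_z + rail_h = 153 + 168 = 321
// slat gap = ⌊(1776 − 11·97) / 12⌋ = 59
translate([451, 145, 0]) cube([80, 80, 387]);
translate([451, 1138, 0]) cube([80, 80, 387]);
translate([2307, 145, 0]) cube([80, 80, 387]);
translate([2307, 1138, 0]) cube([80, 80, 387]);
translate([531, 145, 153]) cube([1776, 26, 168]);
translate([531, 1192, 153]) cube([1776, 26, 168]);
translate([451, 225, 153]) cube([26, 913, 168]);
translate([2361, 225, 153]) cube([26, 913, 168]);
translate([590, 145, 321]) cube([97, 1073, 23]);
translate([746, 145, 321]) cube([97, 1073, 23]);
translate([902, 145, 321]) cube([97, 1073, 23]);
translate([1058, 145, 321]) cube([97, 1073, 23]);
translate([1214, 145, 321]) cube([97, 1073, 23]);
translate([1370, 145, 321]) cube([97, 1073, 23]);
translate([1526, 145, 321]) cube([97, 1073, 23]);
translate([1682, 145, 321]) cube([97, 1073, 23]);
translate([1838, 145, 321]) cube([97, 1073, 23]);
translate([1994, 145, 321]) cube([97, 1073, 23]);
translate([2150, 145, 321]) cube([97, 1073, 23]);


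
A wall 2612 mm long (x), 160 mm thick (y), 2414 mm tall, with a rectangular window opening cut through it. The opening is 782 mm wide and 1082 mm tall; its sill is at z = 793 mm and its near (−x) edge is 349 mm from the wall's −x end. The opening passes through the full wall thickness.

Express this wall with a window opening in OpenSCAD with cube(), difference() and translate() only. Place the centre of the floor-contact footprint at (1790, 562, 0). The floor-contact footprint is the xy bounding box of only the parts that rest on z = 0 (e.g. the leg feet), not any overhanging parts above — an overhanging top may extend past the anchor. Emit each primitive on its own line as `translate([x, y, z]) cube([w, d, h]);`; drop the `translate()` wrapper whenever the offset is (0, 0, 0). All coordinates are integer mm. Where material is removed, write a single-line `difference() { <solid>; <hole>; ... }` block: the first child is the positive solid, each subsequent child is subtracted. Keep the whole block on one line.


difference() { translate([484, 482, 0]) cube([2612, 160, 2414]); translate([833, 482, 793]) cube([782, 160, 1082]); }


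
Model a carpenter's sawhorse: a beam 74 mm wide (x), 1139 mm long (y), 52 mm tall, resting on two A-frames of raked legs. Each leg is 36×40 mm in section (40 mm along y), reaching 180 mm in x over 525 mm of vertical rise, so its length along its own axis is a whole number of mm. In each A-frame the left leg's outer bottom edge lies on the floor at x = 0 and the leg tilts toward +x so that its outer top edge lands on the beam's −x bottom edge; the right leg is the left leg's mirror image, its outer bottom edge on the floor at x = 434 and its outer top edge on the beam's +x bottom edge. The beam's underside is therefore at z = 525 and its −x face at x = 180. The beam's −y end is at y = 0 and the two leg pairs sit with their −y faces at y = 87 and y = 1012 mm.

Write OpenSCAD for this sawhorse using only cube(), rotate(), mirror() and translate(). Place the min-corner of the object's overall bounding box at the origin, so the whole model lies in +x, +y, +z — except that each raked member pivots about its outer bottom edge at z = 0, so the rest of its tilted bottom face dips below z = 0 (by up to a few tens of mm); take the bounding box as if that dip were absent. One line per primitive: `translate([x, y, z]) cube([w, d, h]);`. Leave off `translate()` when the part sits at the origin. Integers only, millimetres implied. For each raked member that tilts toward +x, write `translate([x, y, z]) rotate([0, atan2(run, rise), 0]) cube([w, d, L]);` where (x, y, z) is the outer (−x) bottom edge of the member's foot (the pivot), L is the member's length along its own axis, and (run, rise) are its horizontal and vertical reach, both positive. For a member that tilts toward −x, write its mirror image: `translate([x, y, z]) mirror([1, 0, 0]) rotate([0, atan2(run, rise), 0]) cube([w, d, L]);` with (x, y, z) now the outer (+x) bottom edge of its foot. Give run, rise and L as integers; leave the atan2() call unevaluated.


translate([180, 0, 525]) cube([74, 1139, 52]);
translate([0, 87, 0]) rotate([0, atan2(180, 525), 0]) cube([36, 40, 555]);
translate([434, 87, 0]) mirror([1, 0, 0]) rotate([0, atan2(180, 525), 0]) cube([36, 40, 555]);
translate([0, 1012, 0]) rotate([0, atan2(180, 525), 0]) cube([36, 40, 555]);
translate([434, 1012, 0]) mirror([1, 0, 0]) rotate([0, atan2(180, 525), 0]) cube([36, 40, 555]);


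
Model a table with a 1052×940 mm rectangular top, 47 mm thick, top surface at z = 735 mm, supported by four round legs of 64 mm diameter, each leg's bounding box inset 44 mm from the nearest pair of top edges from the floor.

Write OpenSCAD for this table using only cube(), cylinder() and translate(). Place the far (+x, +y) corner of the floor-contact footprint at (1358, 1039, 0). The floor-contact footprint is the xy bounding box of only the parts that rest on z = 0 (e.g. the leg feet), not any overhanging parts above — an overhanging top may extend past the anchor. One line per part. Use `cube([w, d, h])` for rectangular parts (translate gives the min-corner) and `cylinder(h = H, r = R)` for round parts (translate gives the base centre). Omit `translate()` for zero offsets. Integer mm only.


// leg_h = 735 - 47 = 688
translate([350, 143, 688]) cube([1052, 940, 47]);
translate([426, 219, 0]) cylinder(h = 688, r = 32);
translate([1326, 219, 0]) cylinder(h = 688, r = 32);
translate([426, 1007, 0]) cylinder(h = 688, r = 32);
translate([1326, 1007, 0]) cylinder(h = 688, r = 32);


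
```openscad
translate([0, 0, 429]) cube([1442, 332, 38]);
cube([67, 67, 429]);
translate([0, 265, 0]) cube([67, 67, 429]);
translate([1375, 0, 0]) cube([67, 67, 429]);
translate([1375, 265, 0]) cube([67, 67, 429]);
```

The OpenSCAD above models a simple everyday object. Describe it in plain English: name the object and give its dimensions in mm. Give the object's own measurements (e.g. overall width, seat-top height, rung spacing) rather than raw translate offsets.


A long wooden bench with a 1442 mm (x) × 332 mm (y) seat, 38 mm thick, its top surface 467 mm above the floor. Four 67 mm square legs at the seat corners, flush with the edges, run from z = 0 to the seat underside.


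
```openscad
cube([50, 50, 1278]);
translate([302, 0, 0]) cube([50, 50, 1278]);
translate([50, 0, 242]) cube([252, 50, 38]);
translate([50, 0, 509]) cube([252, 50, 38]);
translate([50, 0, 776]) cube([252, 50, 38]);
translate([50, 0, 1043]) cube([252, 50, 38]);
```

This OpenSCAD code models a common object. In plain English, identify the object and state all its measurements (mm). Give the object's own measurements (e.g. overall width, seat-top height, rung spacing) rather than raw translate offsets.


A straight ladder. Two 50×50 mm vertical rails, 1278 mm tall, stand 352 mm apart (outside-to-outside) with their front faces coplanar on the −y side. 4 rungs, each 50 mm deep and 38 mm tall, span between the inner faces of the rails, front faces flush with the rails. The lowest rung's underside is at z = 242 mm and rungs are spaced 267 mm apart (underside to underside).


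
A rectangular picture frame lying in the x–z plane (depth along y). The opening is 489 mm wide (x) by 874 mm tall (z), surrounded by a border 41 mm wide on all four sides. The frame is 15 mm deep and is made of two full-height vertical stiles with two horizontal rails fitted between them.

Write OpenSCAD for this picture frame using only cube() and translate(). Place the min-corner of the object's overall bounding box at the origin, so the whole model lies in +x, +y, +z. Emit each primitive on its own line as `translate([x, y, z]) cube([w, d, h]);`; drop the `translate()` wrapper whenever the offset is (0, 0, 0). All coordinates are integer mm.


cube([41, 15, 956]);
translate([530, 0, 0]) cube([41, 15, 956]);
translate([41, 0, 0]) cube([489, 15, 41]);
translate([41, 0, 915]) cube([489, 15, 41]);


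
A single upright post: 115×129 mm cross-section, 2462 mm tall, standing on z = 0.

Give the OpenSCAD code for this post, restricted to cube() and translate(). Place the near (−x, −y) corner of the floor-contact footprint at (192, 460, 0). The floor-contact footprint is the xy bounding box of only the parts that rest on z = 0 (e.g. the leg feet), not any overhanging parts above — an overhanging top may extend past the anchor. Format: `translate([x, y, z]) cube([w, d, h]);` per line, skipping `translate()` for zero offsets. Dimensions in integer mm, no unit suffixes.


translate([192, 460, 0]) cube([115, 129, 2462]);


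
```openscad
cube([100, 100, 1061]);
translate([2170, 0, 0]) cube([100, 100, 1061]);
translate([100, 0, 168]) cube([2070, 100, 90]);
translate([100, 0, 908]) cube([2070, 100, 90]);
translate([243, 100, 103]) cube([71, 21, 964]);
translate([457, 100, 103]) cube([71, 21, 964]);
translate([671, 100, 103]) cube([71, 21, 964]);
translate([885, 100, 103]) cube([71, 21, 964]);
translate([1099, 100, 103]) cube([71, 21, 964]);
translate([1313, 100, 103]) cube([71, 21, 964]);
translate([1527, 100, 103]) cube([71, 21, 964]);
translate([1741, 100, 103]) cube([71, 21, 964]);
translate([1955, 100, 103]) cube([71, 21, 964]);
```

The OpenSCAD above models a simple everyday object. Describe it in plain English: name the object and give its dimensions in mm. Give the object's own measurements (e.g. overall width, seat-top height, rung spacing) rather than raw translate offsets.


A fence section. Two 100×100 mm posts, 1061 mm tall, stand on the floor with a clear span of 2070 mm between their inner faces. Two horizontal rails of 100×90 mm section span the gap between the posts with their undersides at z = 168 mm and z = 908 mm, flush with the posts' −y face. 9 pickets, each 71 mm wide, 21 mm thick and 964 mm tall, are fixed to the +y face of the rails with their bottoms at z = 103 mm, spaced across the span with a 143 mm gap after the −x post and between neighbouring pickets, with 144 mm left before the +x post.


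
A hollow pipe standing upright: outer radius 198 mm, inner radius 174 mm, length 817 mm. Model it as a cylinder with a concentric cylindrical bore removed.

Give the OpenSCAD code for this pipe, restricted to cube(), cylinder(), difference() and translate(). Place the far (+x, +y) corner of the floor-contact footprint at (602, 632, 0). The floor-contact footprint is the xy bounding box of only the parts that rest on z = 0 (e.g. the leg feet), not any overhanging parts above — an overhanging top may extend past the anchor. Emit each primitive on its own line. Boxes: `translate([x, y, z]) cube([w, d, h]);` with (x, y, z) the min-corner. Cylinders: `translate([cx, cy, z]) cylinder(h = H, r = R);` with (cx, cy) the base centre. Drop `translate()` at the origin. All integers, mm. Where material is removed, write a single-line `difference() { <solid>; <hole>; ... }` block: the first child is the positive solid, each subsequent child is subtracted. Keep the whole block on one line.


difference() { translate([404, 434, 0]) cylinder(h = 817, r = 198); translate([404, 434, 0]) cylinder(h = 817, r = 174); }


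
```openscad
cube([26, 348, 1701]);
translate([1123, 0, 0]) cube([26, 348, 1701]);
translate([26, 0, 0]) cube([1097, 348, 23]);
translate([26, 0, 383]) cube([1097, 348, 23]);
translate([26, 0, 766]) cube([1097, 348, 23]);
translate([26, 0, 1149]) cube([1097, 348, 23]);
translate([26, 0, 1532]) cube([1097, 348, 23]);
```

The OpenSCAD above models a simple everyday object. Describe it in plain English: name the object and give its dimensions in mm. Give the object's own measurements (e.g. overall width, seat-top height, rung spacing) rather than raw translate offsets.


An open bookshelf. Two side panels, each 26 mm thick, 348 mm deep and 1701 mm tall, stand 1149 mm apart (outside-to-outside). Between them sit 5 shelves, each 23 mm thick and 348 mm deep, spanning the full gap between the sides. The bottom shelf rests on the floor (its underside at z = 0) and the clear gap between one shelf's top and the next shelf's underside is 360 mm.


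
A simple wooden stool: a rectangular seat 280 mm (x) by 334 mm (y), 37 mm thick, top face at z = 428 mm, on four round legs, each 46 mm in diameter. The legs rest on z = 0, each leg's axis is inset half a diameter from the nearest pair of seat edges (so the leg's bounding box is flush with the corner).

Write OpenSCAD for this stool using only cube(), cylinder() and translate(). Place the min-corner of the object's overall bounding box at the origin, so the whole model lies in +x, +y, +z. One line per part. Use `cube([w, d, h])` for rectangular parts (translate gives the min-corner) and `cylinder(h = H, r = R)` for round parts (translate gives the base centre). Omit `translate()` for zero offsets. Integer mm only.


translate([0, 0, 391]) cube([280, 334, 37]);
translate([23, 23, 0]) cylinder(h = 391, r = 23);
translate([257, 23, 0]) cylinder(h = 391, r = 23);
translate([23, 311, 0]) cylinder(h = 391, r = 23);
translate([257, 311, 0]) cylinder(h = 391, r = 23);


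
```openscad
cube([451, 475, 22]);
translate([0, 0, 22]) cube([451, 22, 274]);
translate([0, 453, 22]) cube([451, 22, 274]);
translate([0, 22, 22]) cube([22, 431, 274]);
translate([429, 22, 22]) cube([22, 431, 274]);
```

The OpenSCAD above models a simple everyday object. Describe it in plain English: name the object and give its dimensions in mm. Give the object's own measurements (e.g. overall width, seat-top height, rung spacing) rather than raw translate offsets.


An open-topped rectangular box: outside dimensions 451×475×296 mm, with a uniform wall and base thickness of 22 mm. The base is a full 451×475 slab on the floor; four walls sit on top of the base. The front and back walls (the −y and +y sides) span the full width; the two side walls fit between them.


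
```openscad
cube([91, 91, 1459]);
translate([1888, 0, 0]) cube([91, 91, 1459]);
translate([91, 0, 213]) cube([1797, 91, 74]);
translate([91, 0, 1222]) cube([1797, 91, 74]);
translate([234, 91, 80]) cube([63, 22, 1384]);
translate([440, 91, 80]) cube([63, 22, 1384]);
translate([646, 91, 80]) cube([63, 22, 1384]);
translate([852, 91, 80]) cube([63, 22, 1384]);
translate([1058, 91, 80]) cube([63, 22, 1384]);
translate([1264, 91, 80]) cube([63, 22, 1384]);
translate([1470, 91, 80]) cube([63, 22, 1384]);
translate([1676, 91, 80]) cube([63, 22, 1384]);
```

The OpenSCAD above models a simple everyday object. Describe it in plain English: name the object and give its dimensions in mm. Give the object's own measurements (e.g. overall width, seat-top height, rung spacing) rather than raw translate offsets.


A fence section. Two 91×91 mm posts, 1459 mm tall, stand on the floor with a clear span of 1797 mm between their inner faces. Two horizontal rails of 91×74 mm section span the gap between the posts with their undersides at z = 213 mm and z = 1222 mm, flush with the posts' −y face. 8 pickets, each 63 mm wide, 22 mm thick and 1384 mm tall, are fixed to the +y face of the rails with their bottoms at z = 80 mm, spaced across the span with a 143 mm gap after the −x post and between neighbouring pickets, with 149 mm left before the +x post.


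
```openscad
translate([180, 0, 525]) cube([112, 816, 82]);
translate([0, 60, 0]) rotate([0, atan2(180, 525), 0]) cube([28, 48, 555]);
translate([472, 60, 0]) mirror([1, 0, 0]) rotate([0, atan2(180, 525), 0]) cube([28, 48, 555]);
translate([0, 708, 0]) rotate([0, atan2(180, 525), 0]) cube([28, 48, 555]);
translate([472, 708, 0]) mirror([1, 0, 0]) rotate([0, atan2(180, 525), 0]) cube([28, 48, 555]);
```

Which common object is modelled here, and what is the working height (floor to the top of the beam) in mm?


A sawhorse. The overall height is 607 mm.

A beam across two mirrored pairs of raked legs — a sawhorse. The beam's underside is at z = 525 (matching the legs' vertical rise in atan2(180, 525)) and the beam is 82 mm tall, so its top is at 525 + 82 = 607 mm. The raked legs top out at the beam's underside, so that is the highest point.


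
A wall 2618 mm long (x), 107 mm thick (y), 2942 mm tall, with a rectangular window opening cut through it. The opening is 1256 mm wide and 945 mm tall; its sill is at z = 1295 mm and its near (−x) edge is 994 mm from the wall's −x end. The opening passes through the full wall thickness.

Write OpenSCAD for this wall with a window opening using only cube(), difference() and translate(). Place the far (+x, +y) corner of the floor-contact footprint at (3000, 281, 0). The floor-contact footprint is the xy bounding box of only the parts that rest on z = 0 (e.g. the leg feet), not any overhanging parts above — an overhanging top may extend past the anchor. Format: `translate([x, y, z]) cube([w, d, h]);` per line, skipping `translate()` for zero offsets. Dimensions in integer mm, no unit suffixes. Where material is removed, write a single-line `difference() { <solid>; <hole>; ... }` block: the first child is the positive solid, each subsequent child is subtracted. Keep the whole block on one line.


difference() { translate([382, 174, 0]) cube([2618, 107, 2942]); translate([1376, 174, 1295]) cube([1256, 107, 945]); }


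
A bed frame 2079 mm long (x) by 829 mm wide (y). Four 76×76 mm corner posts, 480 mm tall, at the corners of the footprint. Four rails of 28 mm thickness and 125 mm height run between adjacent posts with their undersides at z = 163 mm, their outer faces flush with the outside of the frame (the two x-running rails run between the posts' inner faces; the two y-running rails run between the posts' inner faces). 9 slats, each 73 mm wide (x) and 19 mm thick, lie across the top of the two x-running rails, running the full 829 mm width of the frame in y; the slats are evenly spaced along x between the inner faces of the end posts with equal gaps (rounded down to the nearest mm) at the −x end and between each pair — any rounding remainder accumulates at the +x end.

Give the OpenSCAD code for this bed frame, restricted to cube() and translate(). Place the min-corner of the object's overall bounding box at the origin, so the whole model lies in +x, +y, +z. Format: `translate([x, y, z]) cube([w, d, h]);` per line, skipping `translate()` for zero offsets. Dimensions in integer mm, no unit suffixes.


// slat z = rail_z + rail_h = 163 + 125 = 288
// slat gap = ⌊(1927 − 9·73) / 10⌋ = 127
cube([76, 76, 480]);
translate([0, 753, 0]) cube([76, 76, 480]);
translate([2003, 0, 0]) cube([76, 76, 480]);
translate([2003, 753, 0]) cube([76, 76, 480]);
translate([76, 0, 163]) cube([1927, 28, 125]);
translate([76, 801, 163]) cube([1927, 28, 125]);
translate([0, 76, 163]) cube([28, 677, 125]);
translate([2051, 76, 163]) cube([28, 677, 125]);
translate([203, 0, 288]) cube([73, 829, 19]);
translate([403, 0, 288]) cube([73, 829, 19]);
translate([603, 0, 288]) cube([73, 829, 19]);
translate([803, 0, 288]) cube([73, 829, 19]);
translate([1003, 0, 288]) cube([73, 829, 19]);
translate([1203, 0, 288]) cube([73, 829, 19]);
translate([1403, 0, 288]) cube([73, 829, 19]);
translate([1603, 0, 288]) cube([73, 829, 19]);
translate([1803, 0, 288]) cube([73, 829, 19]);


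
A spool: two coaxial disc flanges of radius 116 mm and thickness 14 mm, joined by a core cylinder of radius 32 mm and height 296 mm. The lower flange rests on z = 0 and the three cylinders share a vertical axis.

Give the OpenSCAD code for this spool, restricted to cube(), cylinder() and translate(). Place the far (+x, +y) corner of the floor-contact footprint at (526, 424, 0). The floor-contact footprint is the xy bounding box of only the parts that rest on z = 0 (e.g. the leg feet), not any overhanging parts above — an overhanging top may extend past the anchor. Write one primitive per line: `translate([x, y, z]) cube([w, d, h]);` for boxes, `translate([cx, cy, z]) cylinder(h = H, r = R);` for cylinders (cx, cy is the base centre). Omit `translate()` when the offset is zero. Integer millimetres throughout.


translate([410, 308, 0]) cylinder(h = 14, r = 116);
translate([410, 308, 14]) cylinder(h = 296, r = 32);
translate([410, 308, 310]) cylinder(h = 14, r = 116);


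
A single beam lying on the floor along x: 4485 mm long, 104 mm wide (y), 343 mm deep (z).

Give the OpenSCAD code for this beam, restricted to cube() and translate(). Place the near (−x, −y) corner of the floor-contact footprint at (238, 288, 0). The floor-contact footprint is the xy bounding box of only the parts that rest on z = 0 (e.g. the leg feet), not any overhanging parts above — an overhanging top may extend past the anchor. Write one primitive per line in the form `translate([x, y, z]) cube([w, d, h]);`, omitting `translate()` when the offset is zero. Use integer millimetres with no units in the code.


translate([238, 288, 0]) cube([4485, 104, 343]);


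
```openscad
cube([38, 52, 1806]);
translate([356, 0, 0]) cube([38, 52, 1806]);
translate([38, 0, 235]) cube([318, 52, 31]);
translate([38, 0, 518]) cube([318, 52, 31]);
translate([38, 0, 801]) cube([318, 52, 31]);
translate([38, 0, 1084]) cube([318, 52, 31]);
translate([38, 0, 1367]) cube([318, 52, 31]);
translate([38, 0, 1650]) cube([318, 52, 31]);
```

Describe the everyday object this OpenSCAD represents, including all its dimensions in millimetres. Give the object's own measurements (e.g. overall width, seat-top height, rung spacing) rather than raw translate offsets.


A straight ladder. Two 38×52 mm vertical rails, 1806 mm tall, stand 394 mm apart (outside-to-outside) with their front faces coplanar on the −y side. 6 rungs, each 52 mm deep and 31 mm tall, span between the inner faces of the rails, front faces flush with the rails. The lowest rung's underside is at z = 235 mm and rungs are spaced 283 mm apart (underside to underside).


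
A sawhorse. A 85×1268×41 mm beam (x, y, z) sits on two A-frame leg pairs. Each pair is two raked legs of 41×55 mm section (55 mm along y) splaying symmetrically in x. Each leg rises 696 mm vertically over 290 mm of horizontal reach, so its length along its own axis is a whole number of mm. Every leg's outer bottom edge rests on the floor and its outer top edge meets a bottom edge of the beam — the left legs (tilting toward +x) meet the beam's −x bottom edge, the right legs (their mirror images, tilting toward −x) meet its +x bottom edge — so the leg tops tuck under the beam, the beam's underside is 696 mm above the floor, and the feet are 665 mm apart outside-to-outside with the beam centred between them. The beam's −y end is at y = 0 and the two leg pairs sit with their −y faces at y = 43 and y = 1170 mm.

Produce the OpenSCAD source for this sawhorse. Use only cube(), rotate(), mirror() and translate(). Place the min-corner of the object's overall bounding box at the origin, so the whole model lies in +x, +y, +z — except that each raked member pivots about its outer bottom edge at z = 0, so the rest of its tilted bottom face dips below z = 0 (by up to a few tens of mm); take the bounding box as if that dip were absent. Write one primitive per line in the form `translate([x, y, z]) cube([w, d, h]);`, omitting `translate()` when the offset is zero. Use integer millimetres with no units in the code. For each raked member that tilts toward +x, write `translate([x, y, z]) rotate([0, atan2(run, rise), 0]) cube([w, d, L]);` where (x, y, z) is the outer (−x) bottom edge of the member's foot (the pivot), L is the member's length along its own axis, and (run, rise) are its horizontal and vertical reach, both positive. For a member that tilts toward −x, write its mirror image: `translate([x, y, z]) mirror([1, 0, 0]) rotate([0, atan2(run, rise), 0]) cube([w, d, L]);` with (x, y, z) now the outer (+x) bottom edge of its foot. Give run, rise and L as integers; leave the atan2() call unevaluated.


translate([290, 0, 696]) cube([85, 1268, 41]);
translate([0, 43, 0]) rotate([0, atan2(290, 696), 0]) cube([41, 55, 754]);
translate([665, 43, 0]) mirror([1, 0, 0]) rotate([0, atan2(290, 696), 0]) cube([41, 55, 754]);
translate([0, 1170, 0]) rotate([0, atan2(290, 696), 0]) cube([41, 55, 754]);
translate([665, 1170, 0]) mirror([1, 0, 0]) rotate([0, atan2(290, 696), 0]) cube([41, 55, 754]);
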